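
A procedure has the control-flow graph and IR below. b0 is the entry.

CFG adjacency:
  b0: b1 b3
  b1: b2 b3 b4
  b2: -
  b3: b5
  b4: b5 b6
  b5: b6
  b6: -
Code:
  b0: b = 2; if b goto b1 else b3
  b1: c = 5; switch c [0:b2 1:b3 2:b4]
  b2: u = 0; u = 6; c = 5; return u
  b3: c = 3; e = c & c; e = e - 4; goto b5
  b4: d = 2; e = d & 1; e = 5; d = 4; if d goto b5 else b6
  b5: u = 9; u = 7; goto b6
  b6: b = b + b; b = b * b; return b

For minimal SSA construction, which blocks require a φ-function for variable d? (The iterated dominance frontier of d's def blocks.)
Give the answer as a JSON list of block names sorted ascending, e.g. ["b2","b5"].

idom tree: b1←b0 b2←b1 b3←b0 b4←b1 b5←b0 b6←b0
Dom at joins:
  b3: preds {b0,b1}: {b0} ∩ {b0,b1} = {b0}; idom=b0
  b5: preds {b3,b4}: {b0,b3} ∩ {b0,b1,b4} = {b0}; idom=b0
  b6: preds {b4,b5}: {b0,b1,b4} ∩ {b0,b5} = {b0}; idom=b0

Frontier:
  join b3 pred b0: · stop@b0
  join b3 pred b1: b1 stop@b0
  join b5 pred b3: b3 stop@b0
  join b5 pred b4: b4→b1 stop@b0
  join b6 pred b4: b4→b1 stop@b0
  join b6 pred b5: b5 stop@b0
  b0 → ∅
  b1 → {b3,b5,b6}
  b2 → ∅
  b3 → {b5}
  b4 → {b5,b6}
  b5 → {b6}
  b6 → ∅

φ for d: defs {b4}
  DF⁺ = {b5,b6}

Answer: ["b5", "b6"]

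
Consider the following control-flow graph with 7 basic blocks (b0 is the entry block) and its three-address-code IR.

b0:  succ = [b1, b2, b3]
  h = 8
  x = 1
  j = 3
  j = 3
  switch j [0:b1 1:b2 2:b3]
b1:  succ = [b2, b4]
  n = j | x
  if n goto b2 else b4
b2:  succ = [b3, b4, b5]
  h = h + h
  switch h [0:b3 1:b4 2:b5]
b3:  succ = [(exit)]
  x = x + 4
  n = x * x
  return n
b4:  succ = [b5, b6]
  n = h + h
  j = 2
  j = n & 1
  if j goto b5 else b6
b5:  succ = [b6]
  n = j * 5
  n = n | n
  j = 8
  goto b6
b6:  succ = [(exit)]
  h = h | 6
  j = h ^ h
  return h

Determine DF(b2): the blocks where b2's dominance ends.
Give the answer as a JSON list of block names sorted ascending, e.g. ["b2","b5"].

idom tree: b1←b0 b2←b0 b3←b0 b4←b0 b5←b0 b6←b0
Dom at joins:
  b2: preds {b0,b1}: {b0} ∩ {b0,b1} = {b0}; idom=b0
  b3: preds {b0,b2}: {b0} ∩ {b0,b2} = {b0}; idom=b0
  b4: preds {b1,b2}: {b0,b1} ∩ {b0,b2} = {b0}; idom=b0
  b5: preds {b2,b4}: {b0,b2} ∩ {b0,b4} = {b0}; idom=b0
  b6: preds {b4,b5}: {b0,b4} ∩ {b0,b5} = {b0}; idom=b0

DF walk-up:
  b2←b0: walk · to b0
  b2←b1: walk b1 to b0
  b3←b0: walk · to b0
  b3←b2: walk b2 to b0
  b4←b1: walk b1 to b0
  b4←b2: walk b2 to b0
  b5←b2: walk b2 to b0
  b5←b4: walk b4 to b0
  b6←b4: walk b4 to b0
  b6←b5: walk b5 to b0
  DF(b0)=∅
  DF(b1)={b2,b4}
  DF(b2)={b3,b4,b5}
  DF(b3)=∅
  DF(b4)={b5,b6}
  DF(b5)={b6}
  DF(b6)=∅

DF(b2) = ["b3", "b4", "b5"]

Answer: ["b3", "b4", "b5"]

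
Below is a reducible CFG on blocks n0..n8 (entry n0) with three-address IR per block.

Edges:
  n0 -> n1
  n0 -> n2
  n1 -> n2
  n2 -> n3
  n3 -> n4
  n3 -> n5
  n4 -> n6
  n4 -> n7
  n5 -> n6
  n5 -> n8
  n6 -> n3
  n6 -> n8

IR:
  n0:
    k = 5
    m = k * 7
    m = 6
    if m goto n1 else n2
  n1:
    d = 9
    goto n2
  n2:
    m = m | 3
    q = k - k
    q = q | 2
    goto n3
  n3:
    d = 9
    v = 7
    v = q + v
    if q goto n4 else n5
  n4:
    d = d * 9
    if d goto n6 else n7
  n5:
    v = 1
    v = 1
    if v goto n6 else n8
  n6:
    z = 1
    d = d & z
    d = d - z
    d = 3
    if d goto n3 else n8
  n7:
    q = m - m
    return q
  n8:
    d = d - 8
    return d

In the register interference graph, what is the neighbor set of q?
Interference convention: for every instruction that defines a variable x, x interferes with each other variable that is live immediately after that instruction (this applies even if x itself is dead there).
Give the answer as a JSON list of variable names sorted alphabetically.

Answer: ["d", "m", "v", "z"]

Derivation:
def/use:
  n0: {k,m} / ∅
  n1: {d} / ∅
  n2: {m,q} / {k,m}
  n3: {d,v} / {q}
  n4: {d} / {d}
  n5: {v} / ∅
  n6: {d,z} / {d}
  n7: {q} / {m}
  n8: {d} / {d}

Backward fixpoint:
  n0 li=∅ lo={k,m}
  n1 li={k,m} lo={k,m}
  n2 li={k,m} lo={m,q}
  n3 li={m,q} lo={d,m,q}
  n4 li={d,m,q} lo={d,m,q}
  n5 li={d,m,q} lo={d,m,q}
  n6 li={d,m,q} lo={d,m,q}
  n7 li={m} lo=∅
  n8 li={d} lo=∅

Conflict graph:
  d: {k,m,q,v,z}
  k: {d,m}
  m: {d,k,q,v,z}
  q: {d,m,v,z}
  v: {d,m,q}
  z: {d,m,q}

N(q) = ["d", "m", "v", "z"]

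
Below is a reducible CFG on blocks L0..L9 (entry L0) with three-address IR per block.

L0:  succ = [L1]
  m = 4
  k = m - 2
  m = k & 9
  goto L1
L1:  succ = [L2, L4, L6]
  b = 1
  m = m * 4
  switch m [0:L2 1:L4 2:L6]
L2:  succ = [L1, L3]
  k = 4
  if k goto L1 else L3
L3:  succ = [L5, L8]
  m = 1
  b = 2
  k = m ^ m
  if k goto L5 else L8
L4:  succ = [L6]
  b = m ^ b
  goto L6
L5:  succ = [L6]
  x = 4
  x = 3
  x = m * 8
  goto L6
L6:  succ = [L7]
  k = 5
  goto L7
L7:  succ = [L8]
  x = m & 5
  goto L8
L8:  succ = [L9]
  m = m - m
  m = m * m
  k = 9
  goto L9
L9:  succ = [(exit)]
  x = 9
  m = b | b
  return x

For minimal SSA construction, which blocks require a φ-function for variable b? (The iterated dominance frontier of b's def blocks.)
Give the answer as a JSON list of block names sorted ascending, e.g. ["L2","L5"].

Answer: ["L1", "L6", "L8"]

Derivation:
idom tree: L1←L0 L2←L1 L3←L2 L4←L1 L5←L3 L6←L1 L7←L6 L8←L1 L9←L8
Join-block Dom:
  L1: preds {L0,L2}: {L0} ∩ {L0,L1,L2} = {L0}; idom=L0
  L6: preds {L1,L4,L5}: {L0,L1} ∩ {L0,L1,L4} ∩ {L0,L1,L2,L3,L5} = {L0,L1}; idom=L1
  L8: preds {L3,L7}: {L0,L1,L2,L3} ∩ {L0,L1,L6,L7} = {L0,L1}; idom=L1

DF derivation:
  L1←L0: walk · to L0
  L1←L2: walk L2→L1 to L0
  L6←L1: walk · to L1
  L6←L4: walk L4 to L1
  L6←L5: walk L5→L3→L2 to L1
  L8←L3: walk L3→L2 to L1
  L8←L7: walk L7→L6 to L1
  L0 → ∅
  L1 → {L1}
  L2 → {L1,L6,L8}
  L3 → {L6,L8}
  L4 → {L6}
  L5 → {L6}
  L6 → {L8}
  L7 → {L8}
  L8 → ∅
  L9 → ∅

φ for b: defs {L1,L3,L4}
  DF⁺ = {L1,L6,L8}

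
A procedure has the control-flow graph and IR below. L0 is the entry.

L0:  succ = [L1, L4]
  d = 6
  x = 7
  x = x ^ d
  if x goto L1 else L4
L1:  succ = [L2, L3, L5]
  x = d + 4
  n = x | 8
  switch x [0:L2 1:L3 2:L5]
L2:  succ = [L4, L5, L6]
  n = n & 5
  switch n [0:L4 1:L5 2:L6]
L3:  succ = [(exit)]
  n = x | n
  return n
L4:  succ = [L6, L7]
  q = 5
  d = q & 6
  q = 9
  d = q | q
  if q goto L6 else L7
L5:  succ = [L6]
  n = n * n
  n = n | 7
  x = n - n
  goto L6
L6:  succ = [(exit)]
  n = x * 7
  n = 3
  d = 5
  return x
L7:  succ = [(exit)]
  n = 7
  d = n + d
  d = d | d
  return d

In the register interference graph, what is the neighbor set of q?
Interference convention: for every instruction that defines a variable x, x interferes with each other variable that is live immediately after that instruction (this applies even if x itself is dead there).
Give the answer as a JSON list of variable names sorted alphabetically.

def/use:
  L0: def={d,x} ue=∅
  L1: def={n,x} ue={d}
  L2: def={n} ue={n}
  L3: def={n} ue={n,x}
  L4: def={d,q} ue=∅
  L5: def={n,x} ue={n}
  L6: def={d,n} ue={x}
  L7: def={d,n} ue={d}

Backward fixpoint:
  L0: in=∅ out={d,x}
  L1: in={d} out={n,x}
  L2: in={n,x} out={n,x}
  L3: in={n,x} out=∅
  L4: in={x} out={d,x}
  L5: in={n} out={x}
  L6: in={x} out=∅
  L7: in={d} out=∅

Interfere edges:
  d — {n,q,x}
  n — {d,x}
  q — {d,x}
  x — {d,n,q}

N(q) = ["d", "x"]

Answer: ["d", "x"]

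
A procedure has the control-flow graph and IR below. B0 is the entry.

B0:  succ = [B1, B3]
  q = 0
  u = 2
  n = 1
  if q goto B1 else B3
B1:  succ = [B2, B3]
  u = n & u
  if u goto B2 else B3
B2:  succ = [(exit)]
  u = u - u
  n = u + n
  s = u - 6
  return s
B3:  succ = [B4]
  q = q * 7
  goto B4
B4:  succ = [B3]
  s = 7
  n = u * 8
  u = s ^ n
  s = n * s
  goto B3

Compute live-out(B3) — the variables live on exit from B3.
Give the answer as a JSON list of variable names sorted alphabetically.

Answer: ["q", "u"]

Derivation:
def/use:
  B0: {n,q,u} / ∅
  B1: {u} / {n,u}
  B2: {n,s,u} / {n,u}
  B3: {q} / {q}
  B4: {n,s,u} / {u}

Backward fixpoint:
  B0 li=∅ lo={n,q,u}
  B1 li={n,q,u} lo={n,q,u}
  B2 li={n,u} lo=∅
  B3 li={q,u} lo={q,u}
  B4 li={q,u} lo={q,u}

live-out(B3) = ["q", "u"]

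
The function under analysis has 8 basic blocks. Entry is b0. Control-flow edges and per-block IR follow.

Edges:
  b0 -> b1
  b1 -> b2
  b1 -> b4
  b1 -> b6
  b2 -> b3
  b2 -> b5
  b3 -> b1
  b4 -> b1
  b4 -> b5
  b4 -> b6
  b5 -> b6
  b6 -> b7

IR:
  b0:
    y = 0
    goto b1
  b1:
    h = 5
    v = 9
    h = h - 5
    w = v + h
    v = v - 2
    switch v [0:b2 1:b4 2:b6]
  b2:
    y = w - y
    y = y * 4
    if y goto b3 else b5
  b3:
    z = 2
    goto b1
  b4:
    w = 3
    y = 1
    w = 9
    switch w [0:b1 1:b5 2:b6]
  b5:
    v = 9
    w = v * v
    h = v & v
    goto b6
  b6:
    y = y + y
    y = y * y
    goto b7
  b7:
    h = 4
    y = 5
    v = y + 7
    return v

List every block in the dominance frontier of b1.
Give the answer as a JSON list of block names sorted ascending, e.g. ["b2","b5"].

Answer: ["b1"]

Analysis:
idom tree: b1←b0 b2←b1 b3←b2 b4←b1 b5←b1 b6←b1 b7←b6
Dom∩ at merges:
  b1: preds {b0,b3,b4}: {b0} ∩ {b0,b1,b2,b3} ∩ {b0,b1,b4} = {b0}; idom=b0
  b5: preds {b2,b4}: {b0,b1,b2} ∩ {b0,b1,b4} = {b0,b1}; idom=b1
  b6: preds {b1,b4,b5}: {b0,b1} ∩ {b0,b1,b4} ∩ {b0,b1,b5} = {b0,b1}; idom=b1

Frontier:
  b1←b0: walk · to b0
  b1←b3: walk b3→b2→b1 to b0
  b1←b4: walk b4→b1 to b0
  b5←b2: walk b2 to b1
  b5←b4: walk b4 to b1
  b6←b1: walk · to b1
  b6←b4: walk b4 to b1
  b6←b5: walk b5 to b1
  b0 → ∅
  b1 → {b1}
  b2 → {b1,b5}
  b3 → {b1}
  b4 → {b1,b5,b6}
  b5 → {b6}
  b6 → ∅
  b7 → ∅

DF(b1) = ["b1"]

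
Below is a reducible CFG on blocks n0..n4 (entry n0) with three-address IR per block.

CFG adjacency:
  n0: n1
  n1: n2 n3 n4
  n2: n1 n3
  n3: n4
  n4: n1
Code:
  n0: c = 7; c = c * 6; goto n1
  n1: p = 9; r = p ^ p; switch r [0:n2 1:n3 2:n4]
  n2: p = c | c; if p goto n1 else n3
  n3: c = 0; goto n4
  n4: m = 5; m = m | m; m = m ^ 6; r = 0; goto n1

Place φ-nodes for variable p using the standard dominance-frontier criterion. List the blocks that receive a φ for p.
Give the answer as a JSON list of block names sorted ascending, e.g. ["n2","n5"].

idom tree: n1←n0 n2←n1 n3←n1 n4←n1
Dom∩ at merges:
  n1: preds {n0,n2,n4}: {n0} ∩ {n0,n1,n2} ∩ {n0,n1,n4} = {n0}; idom=n0
  n3: preds {n1,n2}: {n0,n1} ∩ {n0,n1,n2} = {n0,n1}; idom=n1
  n4: preds {n1,n3}: {n0,n1} ∩ {n0,n1,n3} = {n0,n1}; idom=n1

DF derivation:
  join n1 pred n0: · stop@n0
  join n1 pred n2: n2→n1 stop@n0
  join n1 pred n4: n4→n1 stop@n0
  join n3 pred n1: · stop@n1
  join n3 pred n2: n2 stop@n1
  join n4 pred n1: · stop@n1
  join n4 pred n3: n3 stop@n1
  n0: DF=∅
  n1: DF={n1}
  n2: DF={n1,n3}
  n3: DF={n4}
  n4: DF={n1}

φ for p: defs {n1,n2}
  DF⁺ = {n1,n3,n4}

Answer: ["n1", "n3", "n4"]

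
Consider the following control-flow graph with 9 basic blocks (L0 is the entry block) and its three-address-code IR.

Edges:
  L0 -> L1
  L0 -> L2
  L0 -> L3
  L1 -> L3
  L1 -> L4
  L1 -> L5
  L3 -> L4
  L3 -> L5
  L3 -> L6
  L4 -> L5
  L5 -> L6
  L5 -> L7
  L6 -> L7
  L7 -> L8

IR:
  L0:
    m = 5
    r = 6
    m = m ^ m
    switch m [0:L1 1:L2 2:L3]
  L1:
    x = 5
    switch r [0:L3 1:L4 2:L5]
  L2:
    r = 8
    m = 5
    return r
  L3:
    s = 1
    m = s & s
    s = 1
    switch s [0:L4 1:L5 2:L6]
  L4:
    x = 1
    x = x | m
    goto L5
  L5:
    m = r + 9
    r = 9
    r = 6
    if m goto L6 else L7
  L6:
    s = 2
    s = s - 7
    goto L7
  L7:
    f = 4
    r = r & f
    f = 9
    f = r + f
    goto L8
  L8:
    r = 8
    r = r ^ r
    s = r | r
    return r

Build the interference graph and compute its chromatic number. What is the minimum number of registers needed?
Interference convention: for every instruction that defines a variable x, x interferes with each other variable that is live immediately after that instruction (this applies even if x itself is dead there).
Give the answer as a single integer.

Per-block:
  L0: def={m,r} ue=∅
  L1: def={x} ue={r}
  L2: def={m,r} ue=∅
  L3: def={m,s} ue=∅
  L4: def={x} ue={m}
  L5: def={m,r} ue={r}
  L6: def={s} ue=∅
  L7: def={f,r} ue={r}
  L8: def={r,s} ue=∅

Liveness:
  L0 li=∅ lo={m,r}
  L1 li={m,r} lo={m,r}
  L2 li=∅ lo=∅
  L3 li={r} lo={m,r}
  L4 li={m,r} lo={r}
  L5 li={r} lo={r}
  L6 li={r} lo={r}
  L7 li={r} lo=∅
  L8 li=∅ lo=∅

Interfere edges:
  f↔{r}
  m↔{r,s,x}
  r↔{f,m,s,x}
  s↔{m,r}
  x↔{m,r}

Registers:
  lower bound: {m,r,s} mutually conflict ⇒ χ ≥ 3
  3-colouring: c0={r}  c1={f,m}  c2={s,x}
  χ = 3

Answer: 3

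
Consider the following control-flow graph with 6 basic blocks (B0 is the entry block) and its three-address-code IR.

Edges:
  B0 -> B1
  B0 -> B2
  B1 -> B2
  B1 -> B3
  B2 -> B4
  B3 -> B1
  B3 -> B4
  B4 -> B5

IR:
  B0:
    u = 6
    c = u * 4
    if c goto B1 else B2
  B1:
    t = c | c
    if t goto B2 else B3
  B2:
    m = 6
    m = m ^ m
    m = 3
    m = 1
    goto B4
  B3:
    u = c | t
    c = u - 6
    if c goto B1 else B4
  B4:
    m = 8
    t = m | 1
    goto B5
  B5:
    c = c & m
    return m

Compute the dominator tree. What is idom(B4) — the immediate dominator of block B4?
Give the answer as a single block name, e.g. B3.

idom tree: B1←B0 B2←B0 B3←B1 B4←B0 B5←B4
Dom∩ at merges:
  B1: preds {B0,B3}: {B0} ∩ {B0,B1,B3} = {B0}; idom=B0
  B2: preds {B0,B1}: {B0} ∩ {B0,B1} = {B0}; idom=B0
  B4: preds {B2,B3}: {B0,B2} ∩ {B0,B1,B3} = {B0}; idom=B0

idom(B4) = B0

Answer: B0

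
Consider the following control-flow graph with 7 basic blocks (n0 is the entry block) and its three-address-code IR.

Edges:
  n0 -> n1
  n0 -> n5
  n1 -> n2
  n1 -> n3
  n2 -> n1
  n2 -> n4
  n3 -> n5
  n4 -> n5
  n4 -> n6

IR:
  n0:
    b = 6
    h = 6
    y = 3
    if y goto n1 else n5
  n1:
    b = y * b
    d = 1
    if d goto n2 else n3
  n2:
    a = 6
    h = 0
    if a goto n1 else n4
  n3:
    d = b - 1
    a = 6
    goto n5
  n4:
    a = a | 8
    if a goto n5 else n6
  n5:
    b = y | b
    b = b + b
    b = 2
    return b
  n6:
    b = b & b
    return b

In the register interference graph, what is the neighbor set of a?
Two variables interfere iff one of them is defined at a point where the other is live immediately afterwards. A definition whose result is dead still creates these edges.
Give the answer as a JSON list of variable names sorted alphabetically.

Per-block:
  n0 def {b,h,y} use ∅
  n1 def {b,d} use {b,y}
  n2 def {a,h} use ∅
  n3 def {a,d} use {b}
  n4 def {a} use {a}
  n5 def {b} use {b,y}
  n6 def {b} use {b}

Liveness:
  n0 li=∅ lo={b,y}
  n1 li={b,y} lo={b,y}
  n2 li={b,y} lo={a,b,y}
  n3 li={b,y} lo={b,y}
  n4 li={a,b,y} lo={b,y}
  n5 li={b,y} lo=∅
  n6 li={b} lo=∅

Interfere edges:
  a — {b,h,y}
  b — {a,d,h,y}
  d — {b,y}
  h — {a,b,y}
  y — {a,b,d,h}

N(a) = ["b", "h", "y"]

Answer: ["b", "h", "y"]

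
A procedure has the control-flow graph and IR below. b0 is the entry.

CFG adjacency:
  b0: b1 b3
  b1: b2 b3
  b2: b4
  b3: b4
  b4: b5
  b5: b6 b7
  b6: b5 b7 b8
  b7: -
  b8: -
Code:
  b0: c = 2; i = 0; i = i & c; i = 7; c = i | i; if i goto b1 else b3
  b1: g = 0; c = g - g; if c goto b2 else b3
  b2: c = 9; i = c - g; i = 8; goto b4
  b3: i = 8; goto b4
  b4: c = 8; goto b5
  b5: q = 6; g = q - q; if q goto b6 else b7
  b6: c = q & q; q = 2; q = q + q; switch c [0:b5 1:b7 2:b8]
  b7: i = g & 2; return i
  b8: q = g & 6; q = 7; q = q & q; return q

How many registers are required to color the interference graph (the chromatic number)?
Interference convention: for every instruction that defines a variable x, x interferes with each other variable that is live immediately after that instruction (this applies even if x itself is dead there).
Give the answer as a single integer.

Answer: 3

Analysis:
Per-block:
  b0: {c,i} / ∅
  b1: {c,g} / ∅
  b2: {c,i} / {g}
  b3: {i} / ∅
  b4: {c} / ∅
  b5: {g,q} / ∅
  b6: {c,q} / {q}
  b7: {i} / {g}
  b8: {q} / {g}

Live sets:
  b0 li=∅ lo=∅
  b1 li=∅ lo={g}
  b2 li={g} lo=∅
  b3 li=∅ lo=∅
  b4 li=∅ lo=∅
  b5 li=∅ lo={g,q}
  b6 li={g,q} lo={g}
  b7 li={g} lo=∅
  b8 li={g} lo=∅

Interfere edges:
  c — {g,i,q}
  g — {c,q}
  i — {c}
  q — {c,g}

Chromatic number:
  {c,g,q} pairwise interfere (3-clique) ⇒ χ ≥ 3
  3-colouring: R0={c}  R1={g,i}  R2={q}
  χ = 3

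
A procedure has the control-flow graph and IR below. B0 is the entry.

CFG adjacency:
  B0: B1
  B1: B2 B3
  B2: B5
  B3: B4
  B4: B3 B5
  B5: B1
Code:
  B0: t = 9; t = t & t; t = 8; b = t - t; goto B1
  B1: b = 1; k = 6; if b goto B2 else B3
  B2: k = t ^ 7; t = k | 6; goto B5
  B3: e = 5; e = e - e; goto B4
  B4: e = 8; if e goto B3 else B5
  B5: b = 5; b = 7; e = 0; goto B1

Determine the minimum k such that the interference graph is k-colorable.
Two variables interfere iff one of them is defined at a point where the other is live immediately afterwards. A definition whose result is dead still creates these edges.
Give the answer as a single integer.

def/use:
  B0: {b,t} / ∅
  B1: {b,k} / ∅
  B2: {k,t} / {t}
  B3: {e} / ∅
  B4: {e} / ∅
  B5: {b,e} / ∅

Backward fixpoint:
  B0: in=∅ out={t}
  B1: in={t} out={t}
  B2: in={t} out={t}
  B3: in={t} out={t}
  B4: in={t} out={t}
  B5: in={t} out={t}

Interfere edges:
  b — {k,t}
  e — {t}
  k — {b,t}
  t — {b,e,k}

Registers:
  {b,k,t} pairwise interfere (3-clique) ⇒ χ ≥ 3
  assign b→R1 e→R1 k→R2 t→R0 — no edge inside a register ⇒ χ ≤ 3
  χ = 3

Answer: 3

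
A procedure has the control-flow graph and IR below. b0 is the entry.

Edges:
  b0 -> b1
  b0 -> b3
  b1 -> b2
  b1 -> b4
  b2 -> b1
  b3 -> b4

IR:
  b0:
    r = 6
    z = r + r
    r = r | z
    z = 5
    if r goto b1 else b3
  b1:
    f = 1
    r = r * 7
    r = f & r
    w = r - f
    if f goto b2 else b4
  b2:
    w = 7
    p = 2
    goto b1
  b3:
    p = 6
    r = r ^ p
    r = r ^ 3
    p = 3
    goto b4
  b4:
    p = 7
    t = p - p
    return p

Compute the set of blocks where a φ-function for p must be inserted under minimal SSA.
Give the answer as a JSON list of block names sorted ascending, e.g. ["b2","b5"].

idom tree: b1←b0 b2←b1 b3←b0 b4←b0
Dom∩ at merges:
  b1: preds {b0,b2}: {b0} ∩ {b0,b1,b2} = {b0}; idom=b0
  b4: preds {b1,b3}: {b0,b1} ∩ {b0,b3} = {b0}; idom=b0

DF derivation:
  b1←b0: walk · to b0
  b1←b2: walk b2→b1 to b0
  b4←b1: walk b1 to b0
  b4←b3: walk b3 to b0
  b0 → ∅
  b1 → {b1,b4}
  b2 → {b1}
  b3 → {b4}
  b4 → ∅

φ for p: defs {b2,b3,b4}
  DF⁺ = {b1,b4}

Answer: ["b1", "b4"]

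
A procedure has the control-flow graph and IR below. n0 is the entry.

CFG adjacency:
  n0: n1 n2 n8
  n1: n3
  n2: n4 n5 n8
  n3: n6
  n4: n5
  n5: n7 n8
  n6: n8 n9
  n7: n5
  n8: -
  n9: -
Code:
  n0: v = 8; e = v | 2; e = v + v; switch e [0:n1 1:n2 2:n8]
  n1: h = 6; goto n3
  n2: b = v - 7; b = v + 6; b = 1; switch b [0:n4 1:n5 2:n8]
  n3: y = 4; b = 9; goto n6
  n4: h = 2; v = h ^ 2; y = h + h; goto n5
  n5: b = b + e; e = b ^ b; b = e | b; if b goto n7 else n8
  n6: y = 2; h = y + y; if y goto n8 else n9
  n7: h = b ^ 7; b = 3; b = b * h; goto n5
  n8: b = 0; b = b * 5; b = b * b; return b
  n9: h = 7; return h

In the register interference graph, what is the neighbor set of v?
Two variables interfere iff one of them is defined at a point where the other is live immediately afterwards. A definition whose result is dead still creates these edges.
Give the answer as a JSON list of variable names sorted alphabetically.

Answer: ["b", "e", "h"]

Analysis:
Per-block:
  n0: def={e,v} ue=∅
  n1: def={h} ue=∅
  n2: def={b} ue={v}
  n3: def={b,y} ue=∅
  n4: def={h,v,y} ue=∅
  n5: def={b,e} ue={b,e}
  n6: def={h,y} ue=∅
  n7: def={b,h} ue={b}
  n8: def={b} ue=∅
  n9: def={h} ue=∅

Liveness:
  n0 li=∅ lo={e,v}
  n1 li=∅ lo=∅
  n2 li={e,v} lo={b,e}
  n3 li=∅ lo=∅
  n4 li={b,e} lo={b,e}
  n5 li={b,e} lo={b,e}
  n6 li=∅ lo=∅
  n7 li={b,e} lo={b,e}
  n8 li=∅ lo=∅
  n9 li=∅ lo=∅

Conflict graph:
  b — {e,h,v,y}
  e — {b,h,v,y}
  h — {b,e,v,y}
  v — {b,e,h}
  y — {b,e,h}

N(v) = ["b", "e", "h"]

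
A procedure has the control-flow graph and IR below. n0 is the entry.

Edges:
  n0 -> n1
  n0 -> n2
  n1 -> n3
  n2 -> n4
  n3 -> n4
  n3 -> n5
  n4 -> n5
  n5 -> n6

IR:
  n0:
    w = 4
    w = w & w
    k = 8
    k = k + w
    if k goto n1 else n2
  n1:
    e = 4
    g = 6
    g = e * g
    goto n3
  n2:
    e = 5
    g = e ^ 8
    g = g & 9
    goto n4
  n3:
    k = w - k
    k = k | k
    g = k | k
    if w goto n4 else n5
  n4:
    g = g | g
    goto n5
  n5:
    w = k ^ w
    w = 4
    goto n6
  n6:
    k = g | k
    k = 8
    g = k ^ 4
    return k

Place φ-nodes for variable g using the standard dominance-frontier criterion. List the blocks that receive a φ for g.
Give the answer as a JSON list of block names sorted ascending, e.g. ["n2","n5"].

idom tree: n1←n0 n2←n0 n3←n1 n4←n0 n5←n0 n6←n5
Dom∩ at merges:
  n4: preds {n2,n3}: {n0,n2} ∩ {n0,n1,n3} = {n0}; idom=n0
  n5: preds {n3,n4}: {n0,n1,n3} ∩ {n0,n4} = {n0}; idom=n0

DF walk-up:
  n4←n2: walk n2 to n0
  n4←n3: walk n3→n1 to n0
  n5←n3: walk n3→n1 to n0
  n5←n4: walk n4 to n0
  DF(n0)=∅
  DF(n1)={n4,n5}
  DF(n2)={n4}
  DF(n3)={n4,n5}
  DF(n4)={n5}
  DF(n5)=∅
  DF(n6)=∅

φ for g: defs {n1,n2,n3,n4,n6}
  DF⁺ = {n4,n5}

Answer: ["n4", "n5"]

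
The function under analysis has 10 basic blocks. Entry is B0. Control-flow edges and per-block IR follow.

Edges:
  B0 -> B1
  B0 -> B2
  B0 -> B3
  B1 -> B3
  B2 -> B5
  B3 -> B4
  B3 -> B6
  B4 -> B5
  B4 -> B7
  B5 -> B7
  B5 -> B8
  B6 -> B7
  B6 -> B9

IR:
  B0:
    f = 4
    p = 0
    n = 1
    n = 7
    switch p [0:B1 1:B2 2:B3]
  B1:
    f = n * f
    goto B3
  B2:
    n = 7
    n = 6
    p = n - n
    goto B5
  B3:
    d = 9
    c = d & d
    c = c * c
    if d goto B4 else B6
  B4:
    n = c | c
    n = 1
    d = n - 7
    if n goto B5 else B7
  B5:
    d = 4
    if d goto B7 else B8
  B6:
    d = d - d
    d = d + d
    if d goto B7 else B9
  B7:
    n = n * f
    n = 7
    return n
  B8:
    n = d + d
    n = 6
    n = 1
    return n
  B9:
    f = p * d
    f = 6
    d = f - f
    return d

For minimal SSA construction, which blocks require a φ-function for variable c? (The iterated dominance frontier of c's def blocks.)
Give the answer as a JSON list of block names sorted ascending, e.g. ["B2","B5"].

idom tree: B1←B0 B2←B0 B3←B0 B4←B3 B5←B0 B6←B3 B7←B0 B8←B5 B9←B6
Dom∩ at merges:
  B3: preds {B0,B1}: {B0} ∩ {B0,B1} = {B0}; idom=B0
  B5: preds {B2,B4}: {B0,B2} ∩ {B0,B3,B4} = {B0}; idom=B0
  B7: preds {B4,B5,B6}: {B0,B3,B4} ∩ {B0,B5} ∩ {B0,B3,B6} = {B0}; idom=B0

Frontier:
  join B3 pred B0: · stop@B0
  join B3 pred B1: B1 stop@B0
  join B5 pred B2: B2 stop@B0
  join B5 pred B4: B4→B3 stop@B0
  join B7 pred B4: B4→B3 stop@B0
  join B7 pred B5: B5 stop@B0
  join B7 pred B6: B6→B3 stop@B0
  DF(B0)=∅
  DF(B1)={B3}
  DF(B2)={B5}
  DF(B3)={B5,B7}
  DF(B4)={B5,B7}
  DF(B5)={B7}
  DF(B6)={B7}
  DF(B7)=∅
  DF(B8)=∅
  DF(B9)=∅

φ for c: defs {B3}
  DF⁺ = {B5,B7}

Answer: ["B5", "B7"]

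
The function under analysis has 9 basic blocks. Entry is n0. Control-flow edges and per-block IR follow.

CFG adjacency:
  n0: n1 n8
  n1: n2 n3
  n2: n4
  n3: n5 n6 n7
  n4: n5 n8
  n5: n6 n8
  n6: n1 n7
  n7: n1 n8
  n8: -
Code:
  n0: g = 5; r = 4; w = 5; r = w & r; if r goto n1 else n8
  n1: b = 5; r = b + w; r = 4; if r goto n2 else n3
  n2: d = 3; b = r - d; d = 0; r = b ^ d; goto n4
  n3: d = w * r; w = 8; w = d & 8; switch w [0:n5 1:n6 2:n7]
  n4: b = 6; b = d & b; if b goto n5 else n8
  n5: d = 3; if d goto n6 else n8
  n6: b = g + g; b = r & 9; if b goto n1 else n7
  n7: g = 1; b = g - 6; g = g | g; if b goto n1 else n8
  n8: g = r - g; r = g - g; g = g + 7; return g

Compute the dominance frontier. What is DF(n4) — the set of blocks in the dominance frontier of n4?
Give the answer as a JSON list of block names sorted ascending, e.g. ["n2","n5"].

idom tree: n1←n0 n2←n1 n3←n1 n4←n2 n5←n1 n6←n1 n7←n1 n8←n0
Dom at joins:
  n1: preds {n0,n6,n7}: {n0} ∩ {n0,n1,n6} ∩ {n0,n1,n7} = {n0}; idom=n0
  n5: preds {n3,n4}: {n0,n1,n3} ∩ {n0,n1,n2,n4} = {n0,n1}; idom=n1
  n6: preds {n3,n5}: {n0,n1,n3} ∩ {n0,n1,n5} = {n0,n1}; idom=n1
  n7: preds {n3,n6}: {n0,n1,n3} ∩ {n0,n1,n6} = {n0,n1}; idom=n1
  n8: preds {n0,n4,n5,n7}: {n0} ∩ {n0,n1,n2,n4} ∩ {n0,n1,n5} ∩ {n0,n1,n7} = {n0}; idom=n0

DF derivation:
  join n1 pred n0: · stop@n0
  join n1 pred n6: n6→n1 stop@n0
  join n1 pred n7: n7→n1 stop@n0
  join n5 pred n3: n3 stop@n1
  join n5 pred n4: n4→n2 stop@n1
  join n6 pred n3: n3 stop@n1
  join n6 pred n5: n5 stop@n1
  join n7 pred n3: n3 stop@n1
  join n7 pred n6: n6 stop@n1
  join n8 pred n0: · stop@n0
  join n8 pred n4: n4→n2→n1 stop@n0
  join n8 pred n5: n5→n1 stop@n0
  join n8 pred n7: n7→n1 stop@n0
  n0: DF=∅
  n1: DF={n1,n8}
  n2: DF={n5,n8}
  n3: DF={n5,n6,n7}
  n4: DF={n5,n8}
  n5: DF={n6,n8}
  n6: DF={n1,n7}
  n7: DF={n1,n8}
  n8: DF=∅

DF(n4) = ["n5", "n8"]

Answer: ["n5", "n8"]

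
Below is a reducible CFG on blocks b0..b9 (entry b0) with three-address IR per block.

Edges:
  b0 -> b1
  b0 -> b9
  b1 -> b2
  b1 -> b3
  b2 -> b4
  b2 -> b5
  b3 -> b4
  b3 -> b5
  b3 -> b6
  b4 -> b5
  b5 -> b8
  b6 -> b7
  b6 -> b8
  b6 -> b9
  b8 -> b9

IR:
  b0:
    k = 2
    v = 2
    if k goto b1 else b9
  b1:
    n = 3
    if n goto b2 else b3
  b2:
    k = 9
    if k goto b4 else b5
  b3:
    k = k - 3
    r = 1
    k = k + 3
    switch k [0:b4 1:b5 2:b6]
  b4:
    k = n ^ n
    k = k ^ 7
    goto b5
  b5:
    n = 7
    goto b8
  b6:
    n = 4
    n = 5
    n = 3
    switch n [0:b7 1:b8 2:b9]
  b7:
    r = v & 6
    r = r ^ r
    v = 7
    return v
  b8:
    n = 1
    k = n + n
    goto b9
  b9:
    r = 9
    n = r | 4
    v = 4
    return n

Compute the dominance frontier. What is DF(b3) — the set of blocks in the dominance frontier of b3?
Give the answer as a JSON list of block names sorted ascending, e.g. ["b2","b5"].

idom tree: b1←b0 b2←b1 b3←b1 b4←b1 b5←b1 b6←b3 b7←b6 b8←b1 b9←b0
Dom at joins:
  b4: preds {b2,b3}: {b0,b1,b2} ∩ {b0,b1,b3} = {b0,b1}; idom=b1
  b5: preds {b2,b3,b4}: {b0,b1,b2} ∩ {b0,b1,b3} ∩ {b0,b1,b4} = {b0,b1}; idom=b1
  b8: preds {b5,b6}: {b0,b1,b5} ∩ {b0,b1,b3,b6} = {b0,b1}; idom=b1
  b9: preds {b0,b6,b8}: {b0} ∩ {b0,b1,b3,b6} ∩ {b0,b1,b8} = {b0}; idom=b0

Frontier:
  join b4 pred b2: b2 stop@b1
  join b4 pred b3: b3 stop@b1
  join b5 pred b2: b2 stop@b1
  join b5 pred b3: b3 stop@b1
  join b5 pred b4: b4 stop@b1
  join b8 pred b5: b5 stop@b1
  join b8 pred b6: b6→b3 stop@b1
  join b9 pred b0: · stop@b0
  join b9 pred b6: b6→b3→b1 stop@b0
  join b9 pred b8: b8→b1 stop@b0
  b0: DF=∅
  b1: DF={b9}
  b2: DF={b4,b5}
  b3: DF={b4,b5,b8,b9}
  b4: DF={b5}
  b5: DF={b8}
  b6: DF={b8,b9}
  b7: DF=∅
  b8: DF={b9}
  b9: DF=∅

DF(b3) = ["b4", "b5", "b8", "b9"]

Answer: ["b4", "b5", "b8", "b9"]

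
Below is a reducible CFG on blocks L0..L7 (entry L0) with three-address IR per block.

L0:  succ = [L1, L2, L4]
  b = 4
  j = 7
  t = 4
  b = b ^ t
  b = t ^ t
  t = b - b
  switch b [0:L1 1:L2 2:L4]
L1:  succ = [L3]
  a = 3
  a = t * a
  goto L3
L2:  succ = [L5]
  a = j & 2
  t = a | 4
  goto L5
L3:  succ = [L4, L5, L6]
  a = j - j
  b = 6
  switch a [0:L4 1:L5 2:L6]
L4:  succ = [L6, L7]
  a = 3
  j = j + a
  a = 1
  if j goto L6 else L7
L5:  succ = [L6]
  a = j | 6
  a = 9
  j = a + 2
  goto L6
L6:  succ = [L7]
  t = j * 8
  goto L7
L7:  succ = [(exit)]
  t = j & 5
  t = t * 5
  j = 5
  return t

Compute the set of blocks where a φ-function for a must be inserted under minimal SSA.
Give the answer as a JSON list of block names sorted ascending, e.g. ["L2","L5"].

Answer: ["L4", "L5", "L6", "L7"]

Derivation:
idom tree: L1←L0 L2←L0 L3←L1 L4←L0 L5←L0 L6←L0 L7←L0
Join-block Dom:
  L4: preds {L0,L3}: {L0} ∩ {L0,L1,L3} = {L0}; idom=L0
  L5: preds {L2,L3}: {L0,L2} ∩ {L0,L1,L3} = {L0}; idom=L0
  L6: preds {L3,L4,L5}: {L0,L1,L3} ∩ {L0,L4} ∩ {L0,L5} = {L0}; idom=L0
  L7: preds {L4,L6}: {L0,L4} ∩ {L0,L6} = {L0}; idom=L0

DF derivation:
  join L4 pred L0: · stop@L0
  join L4 pred L3: L3→L1 stop@L0
  join L5 pred L2: L2 stop@L0
  join L5 pred L3: L3→L1 stop@L0
  join L6 pred L3: L3→L1 stop@L0
  join L6 pred L4: L4 stop@L0
  join L6 pred L5: L5 stop@L0
  join L7 pred L4: L4 stop@L0
  join L7 pred L6: L6 stop@L0
  L0 → ∅
  L1 → {L4,L5,L6}
  L2 → {L5}
  L3 → {L4,L5,L6}
  L4 → {L6,L7}
  L5 → {L6}
  L6 → {L7}
  L7 → ∅

φ for a: defs {L1,L2,L3,L4,L5}
  DF⁺ = {L4,L5,L6,L7}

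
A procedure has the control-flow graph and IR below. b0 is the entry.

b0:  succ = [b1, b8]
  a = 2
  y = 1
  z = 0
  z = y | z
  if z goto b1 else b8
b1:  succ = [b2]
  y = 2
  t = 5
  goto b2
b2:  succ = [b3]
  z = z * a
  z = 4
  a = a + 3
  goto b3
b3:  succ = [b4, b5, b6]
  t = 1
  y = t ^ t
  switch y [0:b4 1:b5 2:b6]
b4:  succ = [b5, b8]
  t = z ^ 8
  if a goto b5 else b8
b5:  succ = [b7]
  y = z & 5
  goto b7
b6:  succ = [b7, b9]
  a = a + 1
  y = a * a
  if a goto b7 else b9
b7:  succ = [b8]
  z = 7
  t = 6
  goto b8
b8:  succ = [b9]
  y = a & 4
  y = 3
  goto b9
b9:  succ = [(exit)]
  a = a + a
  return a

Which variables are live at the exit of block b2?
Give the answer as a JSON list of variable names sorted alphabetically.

Per-block:
  b0: {a,y,z} / ∅
  b1: {t,y} / ∅
  b2: {a,z} / {a,z}
  b3: {t,y} / ∅
  b4: {t} / {a,z}
  b5: {y} / {z}
  b6: {a,y} / {a}
  b7: {t,z} / ∅
  b8: {y} / {a}
  b9: {a} / {a}

Backward fixpoint:
  b0: in=∅ out={a,z}
  b1: in={a,z} out={a,z}
  b2: in={a,z} out={a,z}
  b3: in={a,z} out={a,z}
  b4: in={a,z} out={a,z}
  b5: in={a,z} out={a}
  b6: in={a} out={a}
  b7: in={a} out={a}
  b8: in={a} out={a}
  b9: in={a} out=∅

live-out(b2) = ["a", "z"]

Answer: ["a", "z"]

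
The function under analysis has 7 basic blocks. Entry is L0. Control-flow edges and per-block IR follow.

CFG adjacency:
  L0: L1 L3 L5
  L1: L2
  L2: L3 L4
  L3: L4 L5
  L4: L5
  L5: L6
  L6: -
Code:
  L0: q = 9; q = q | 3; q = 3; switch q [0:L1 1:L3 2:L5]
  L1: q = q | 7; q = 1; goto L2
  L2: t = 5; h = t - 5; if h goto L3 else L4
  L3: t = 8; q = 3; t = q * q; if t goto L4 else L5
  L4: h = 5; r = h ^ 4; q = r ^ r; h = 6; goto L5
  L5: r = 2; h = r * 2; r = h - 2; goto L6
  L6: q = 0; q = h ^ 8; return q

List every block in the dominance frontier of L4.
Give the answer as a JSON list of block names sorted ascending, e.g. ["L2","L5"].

idom tree: L1←L0 L2←L1 L3←L0 L4←L0 L5←L0 L6←L5
Dom at joins:
  L3: preds {L0,L2}: {L0} ∩ {L0,L1,L2} = {L0}; idom=L0
  L4: preds {L2,L3}: {L0,L1,L2} ∩ {L0,L3} = {L0}; idom=L0
  L5: preds {L0,L3,L4}: {L0} ∩ {L0,L3} ∩ {L0,L4} = {L0}; idom=L0

DF walk-up:
  L3←L0: walk · to L0
  L3←L2: walk L2→L1 to L0
  L4←L2: walk L2→L1 to L0
  L4←L3: walk L3 to L0
  L5←L0: walk · to L0
  L5←L3: walk L3 to L0
  L5←L4: walk L4 to L0
  L0: DF=∅
  L1: DF={L3,L4}
  L2: DF={L3,L4}
  L3: DF={L4,L5}
  L4: DF={L5}
  L5: DF=∅
  L6: DF=∅

DF(L4) = ["L5"]

Answer: ["L5"]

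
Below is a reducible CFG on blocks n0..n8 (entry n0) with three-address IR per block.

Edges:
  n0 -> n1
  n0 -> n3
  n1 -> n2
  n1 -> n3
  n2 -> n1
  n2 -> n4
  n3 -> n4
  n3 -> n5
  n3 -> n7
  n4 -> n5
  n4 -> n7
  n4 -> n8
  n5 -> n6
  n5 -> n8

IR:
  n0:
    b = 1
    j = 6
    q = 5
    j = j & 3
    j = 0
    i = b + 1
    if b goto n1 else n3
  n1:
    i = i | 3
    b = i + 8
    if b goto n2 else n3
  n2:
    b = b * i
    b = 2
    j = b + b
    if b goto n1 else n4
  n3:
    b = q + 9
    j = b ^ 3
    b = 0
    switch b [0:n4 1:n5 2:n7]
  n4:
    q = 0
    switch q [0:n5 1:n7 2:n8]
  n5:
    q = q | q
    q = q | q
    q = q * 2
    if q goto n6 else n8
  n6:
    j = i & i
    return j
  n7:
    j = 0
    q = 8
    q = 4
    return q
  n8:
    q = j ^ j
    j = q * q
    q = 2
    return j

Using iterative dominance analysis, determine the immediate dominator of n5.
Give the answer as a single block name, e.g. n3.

idom tree: n1←n0 n2←n1 n3←n0 n4←n0 n5←n0 n6←n5 n7←n0 n8←n0
Dom at joins:
  n1: preds {n0,n2}: {n0} ∩ {n0,n1,n2} = {n0}; idom=n0
  n3: preds {n0,n1}: {n0} ∩ {n0,n1} = {n0}; idom=n0
  n4: preds {n2,n3}: {n0,n1,n2} ∩ {n0,n3} = {n0}; idom=n0
  n5: preds {n3,n4}: {n0,n3} ∩ {n0,n4} = {n0}; idom=n0
  n7: preds {n3,n4}: {n0,n3} ∩ {n0,n4} = {n0}; idom=n0
  n8: preds {n4,n5}: {n0,n4} ∩ {n0,n5} = {n0}; idom=n0

idom(n5) = n0

Answer: n0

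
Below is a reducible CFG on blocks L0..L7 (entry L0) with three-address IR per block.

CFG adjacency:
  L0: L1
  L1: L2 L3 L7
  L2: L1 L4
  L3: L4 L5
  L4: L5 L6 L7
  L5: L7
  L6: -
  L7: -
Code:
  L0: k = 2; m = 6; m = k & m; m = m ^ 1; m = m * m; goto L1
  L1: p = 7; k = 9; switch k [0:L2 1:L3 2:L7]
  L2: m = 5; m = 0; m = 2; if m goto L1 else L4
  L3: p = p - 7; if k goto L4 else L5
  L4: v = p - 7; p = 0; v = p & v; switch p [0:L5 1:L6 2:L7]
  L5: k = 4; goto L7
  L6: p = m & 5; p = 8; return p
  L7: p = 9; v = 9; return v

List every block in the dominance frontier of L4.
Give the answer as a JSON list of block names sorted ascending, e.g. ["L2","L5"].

Answer: ["L5", "L7"]

Derivation:
idom tree: L1←L0 L2←L1 L3←L1 L4←L1 L5←L1 L6←L4 L7←L1
Dom at joins:
  L1: preds {L0,L2}: {L0} ∩ {L0,L1,L2} = {L0}; idom=L0
  L4: preds {L2,L3}: {L0,L1,L2} ∩ {L0,L1,L3} = {L0,L1}; idom=L1
  L5: preds {L3,L4}: {L0,L1,L3} ∩ {L0,L1,L4} = {L0,L1}; idom=L1
  L7: preds {L1,L4,L5}: {L0,L1} ∩ {L0,L1,L4} ∩ {L0,L1,L5} = {L0,L1}; idom=L1

DF walk-up:
  join L1 pred L0: · stop@L0
  join L1 pred L2: L2→L1 stop@L0
  join L4 pred L2: L2 stop@L1
  join L4 pred L3: L3 stop@L1
  join L5 pred L3: L3 stop@L1
  join L5 pred L4: L4 stop@L1
  join L7 pred L1: · stop@L1
  join L7 pred L4: L4 stop@L1
  join L7 pred L5: L5 stop@L1
  L0: DF=∅
  L1: DF={L1}
  L2: DF={L1,L4}
  L3: DF={L4,L5}
  L4: DF={L5,L7}
  L5: DF={L7}
  L6: DF=∅
  L7: DF=∅

DF(L4) = ["L5", "L7"]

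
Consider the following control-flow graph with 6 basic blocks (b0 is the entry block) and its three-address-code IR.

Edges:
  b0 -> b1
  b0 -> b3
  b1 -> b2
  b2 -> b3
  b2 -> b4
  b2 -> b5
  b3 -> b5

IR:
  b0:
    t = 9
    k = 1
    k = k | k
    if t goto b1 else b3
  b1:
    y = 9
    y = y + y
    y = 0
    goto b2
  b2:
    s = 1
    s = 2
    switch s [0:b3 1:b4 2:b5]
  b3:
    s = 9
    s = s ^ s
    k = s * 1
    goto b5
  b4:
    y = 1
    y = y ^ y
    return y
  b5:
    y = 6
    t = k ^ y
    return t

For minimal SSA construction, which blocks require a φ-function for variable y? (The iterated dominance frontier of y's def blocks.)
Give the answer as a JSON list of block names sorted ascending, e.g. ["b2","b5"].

idom tree: b1←b0 b2←b1 b3←b0 b4←b2 b5←b0
Join-block Dom:
  b3: preds {b0,b2}: {b0} ∩ {b0,b1,b2} = {b0}; idom=b0
  b5: preds {b2,b3}: {b0,b1,b2} ∩ {b0,b3} = {b0}; idom=b0

Frontier:
  b3←b0: walk · to b0
  b3←b2: walk b2→b1 to b0
  b5←b2: walk b2→b1 to b0
  b5←b3: walk b3 to b0
  b0: DF=∅
  b1: DF={b3,b5}
  b2: DF={b3,b5}
  b3: DF={b5}
  b4: DF=∅
  b5: DF=∅

φ for y: defs {b1,b4,b5}
  DF⁺ = {b3,b5}

Answer: ["b3", "b5"]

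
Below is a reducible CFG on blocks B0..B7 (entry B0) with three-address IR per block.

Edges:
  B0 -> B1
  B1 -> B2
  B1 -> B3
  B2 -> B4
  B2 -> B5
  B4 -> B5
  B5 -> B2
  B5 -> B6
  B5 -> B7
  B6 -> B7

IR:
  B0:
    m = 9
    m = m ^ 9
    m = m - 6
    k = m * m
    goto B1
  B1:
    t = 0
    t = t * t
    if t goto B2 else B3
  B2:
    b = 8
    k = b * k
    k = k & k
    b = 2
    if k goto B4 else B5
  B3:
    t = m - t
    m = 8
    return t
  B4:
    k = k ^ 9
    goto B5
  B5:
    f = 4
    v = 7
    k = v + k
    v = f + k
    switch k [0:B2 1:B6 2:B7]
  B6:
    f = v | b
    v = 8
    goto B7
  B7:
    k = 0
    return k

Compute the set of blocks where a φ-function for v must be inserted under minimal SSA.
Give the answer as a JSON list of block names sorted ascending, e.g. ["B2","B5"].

Answer: ["B2", "B7"]

Derivation:
idom tree: B1←B0 B2←B1 B3←B1 B4←B2 B5←B2 B6←B5 B7←B5
Dom at joins:
  B2: preds {B1,B5}: {B0,B1} ∩ {B0,B1,B2,B5} = {B0,B1}; idom=B1
  B5: preds {B2,B4}: {B0,B1,B2} ∩ {B0,B1,B2,B4} = {B0,B1,B2}; idom=B2
  B7: preds {B5,B6}: {B0,B1,B2,B5} ∩ {B0,B1,B2,B5,B6} = {B0,B1,B2,B5}; idom=B5

Frontier:
  B2←B1: walk · to B1
  B2←B5: walk B5→B2 to B1
  B5←B2: walk · to B2
  B5←B4: walk B4 to B2
  B7←B5: walk · to B5
  B7←B6: walk B6 to B5
  B0: DF=∅
  B1: DF=∅
  B2: DF={B2}
  B3: DF=∅
  B4: DF={B5}
  B5: DF={B2}
  B6: DF={B7}
  B7: DF=∅

φ for v: defs {B5,B6}
  DF⁺ = {B2,B7}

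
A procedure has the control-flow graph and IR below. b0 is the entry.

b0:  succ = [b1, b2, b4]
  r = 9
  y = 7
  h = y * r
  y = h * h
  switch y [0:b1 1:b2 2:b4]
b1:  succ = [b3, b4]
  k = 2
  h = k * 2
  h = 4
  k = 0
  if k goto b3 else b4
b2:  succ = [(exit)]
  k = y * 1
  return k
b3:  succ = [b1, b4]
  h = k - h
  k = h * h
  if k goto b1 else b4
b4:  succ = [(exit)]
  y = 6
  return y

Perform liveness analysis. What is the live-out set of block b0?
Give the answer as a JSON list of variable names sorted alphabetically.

Per-block:
  b0: {h,r,y} / ∅
  b1: {h,k} / ∅
  b2: {k} / {y}
  b3: {h,k} / {h,k}
  b4: {y} / ∅

Backward fixpoint:
  b0 li=∅ lo={y}
  b1 li=∅ lo={h,k}
  b2 li={y} lo=∅
  b3 li={h,k} lo=∅
  b4 li=∅ lo=∅

live-out(b0) = ["y"]

Answer: ["y"]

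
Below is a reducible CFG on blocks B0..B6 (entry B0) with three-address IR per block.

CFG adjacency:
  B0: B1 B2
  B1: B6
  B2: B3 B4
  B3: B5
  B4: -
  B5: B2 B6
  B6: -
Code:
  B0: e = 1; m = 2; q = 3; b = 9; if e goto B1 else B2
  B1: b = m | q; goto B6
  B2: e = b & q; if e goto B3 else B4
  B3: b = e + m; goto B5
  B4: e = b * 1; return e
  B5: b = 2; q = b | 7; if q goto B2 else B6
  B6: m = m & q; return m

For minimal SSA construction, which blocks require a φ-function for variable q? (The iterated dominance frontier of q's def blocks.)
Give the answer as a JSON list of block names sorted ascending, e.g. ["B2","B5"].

idom tree: B1←B0 B2←B0 B3←B2 B4←B2 B5←B3 B6←B0
Join-block Dom:
  B2: preds {B0,B5}: {B0} ∩ {B0,B2,B3,B5} = {B0}; idom=B0
  B6: preds {B1,B5}: {B0,B1} ∩ {B0,B2,B3,B5} = {B0}; idom=B0

Frontier:
  B2←B0: walk · to B0
  B2←B5: walk B5→B3→B2 to B0
  B6←B1: walk B1 to B0
  B6←B5: walk B5→B3→B2 to B0
  B0 → ∅
  B1 → {B6}
  B2 → {B2,B6}
  B3 → {B2,B6}
  B4 → ∅
  B5 → {B2,B6}
  B6 → ∅

φ for q: defs {B0,B5}
  DF⁺ = {B2,B6}

Answer: ["B2", "B6"]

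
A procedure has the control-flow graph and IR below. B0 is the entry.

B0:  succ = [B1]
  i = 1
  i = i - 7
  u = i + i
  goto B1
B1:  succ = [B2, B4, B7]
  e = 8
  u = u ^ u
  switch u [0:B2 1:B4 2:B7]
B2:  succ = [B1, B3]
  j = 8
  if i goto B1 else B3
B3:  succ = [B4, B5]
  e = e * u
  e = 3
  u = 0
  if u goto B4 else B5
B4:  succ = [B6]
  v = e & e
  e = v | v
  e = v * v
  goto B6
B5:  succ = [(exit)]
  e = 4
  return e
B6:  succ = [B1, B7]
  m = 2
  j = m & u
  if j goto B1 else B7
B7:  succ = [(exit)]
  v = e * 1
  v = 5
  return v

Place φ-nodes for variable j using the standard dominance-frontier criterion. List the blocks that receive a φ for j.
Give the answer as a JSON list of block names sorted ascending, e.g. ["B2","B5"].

idom tree: B1←B0 B2←B1 B3←B2 B4←B1 B5←B3 B6←B4 B7←B1
Join-block Dom:
  B1: preds {B0,B2,B6}: {B0} ∩ {B0,B1,B2} ∩ {B0,B1,B4,B6} = {B0}; idom=B0
  B4: preds {B1,B3}: {B0,B1} ∩ {B0,B1,B2,B3} = {B0,B1}; idom=B1
  B7: preds {B1,B6}: {B0,B1} ∩ {B0,B1,B4,B6} = {B0,B1}; idom=B1

DF walk-up:
  B1←B0: walk · to B0
  B1←B2: walk B2→B1 to B0
  B1←B6: walk B6→B4→B1 to B0
  B4←B1: walk · to B1
  B4←B3: walk B3→B2 to B1
  B7←B1: walk · to B1
  B7←B6: walk B6→B4 to B1
  B0: DF=∅
  B1: DF={B1}
  B2: DF={B1,B4}
  B3: DF={B4}
  B4: DF={B1,B7}
  B5: DF=∅
  B6: DF={B1,B7}
  B7: DF=∅

φ for j: defs {B2,B6}
  DF⁺ = {B1,B4,B7}

Answer: ["B1", "B4", "B7"]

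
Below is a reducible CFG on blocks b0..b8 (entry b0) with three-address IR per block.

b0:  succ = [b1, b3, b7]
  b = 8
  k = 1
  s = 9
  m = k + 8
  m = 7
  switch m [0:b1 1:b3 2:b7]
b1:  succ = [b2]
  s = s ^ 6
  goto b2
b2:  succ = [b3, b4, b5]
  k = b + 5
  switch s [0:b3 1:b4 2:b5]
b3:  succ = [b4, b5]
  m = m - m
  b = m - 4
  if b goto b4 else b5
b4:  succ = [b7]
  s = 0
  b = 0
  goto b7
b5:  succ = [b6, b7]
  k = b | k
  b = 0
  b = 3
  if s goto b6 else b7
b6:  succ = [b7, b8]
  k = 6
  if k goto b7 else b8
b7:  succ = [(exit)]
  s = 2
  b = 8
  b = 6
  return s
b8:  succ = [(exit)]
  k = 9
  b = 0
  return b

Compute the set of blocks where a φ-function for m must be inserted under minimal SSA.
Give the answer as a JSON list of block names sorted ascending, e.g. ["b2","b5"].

idom tree: b1←b0 b2←b1 b3←b0 b4←b0 b5←b0 b6←b5 b7←b0 b8←b6
Join-block Dom:
  b3: preds {b0,b2}: {b0} ∩ {b0,b1,b2} = {b0}; idom=b0
  b4: preds {b2,b3}: {b0,b1,b2} ∩ {b0,b3} = {b0}; idom=b0
  b5: preds {b2,b3}: {b0,b1,b2} ∩ {b0,b3} = {b0}; idom=b0
  b7: preds {b0,b4,b5,b6}: {b0} ∩ {b0,b4} ∩ {b0,b5} ∩ {b0,b5,b6} = {b0}; idom=b0

DF walk-up:
  join b3 pred b0: · stop@b0
  join b3 pred b2: b2→b1 stop@b0
  join b4 pred b2: b2→b1 stop@b0
  join b4 pred b3: b3 stop@b0
  join b5 pred b2: b2→b1 stop@b0
  join b5 pred b3: b3 stop@b0
  join b7 pred b0: · stop@b0
  join b7 pred b4: b4 stop@b0
  join b7 pred b5: b5 stop@b0
  join b7 pred b6: b6→b5 stop@b0
  DF(b0)=∅
  DF(b1)={b3,b4,b5}
  DF(b2)={b3,b4,b5}
  DF(b3)={b4,b5}
  DF(b4)={b7}
  DF(b5)={b7}
  DF(b6)={b7}
  DF(b7)=∅
  DF(b8)=∅

φ for m: defs {b0,b3}
  DF⁺ = {b4,b5,b7}

Answer: ["b4", "b5", "b7"]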